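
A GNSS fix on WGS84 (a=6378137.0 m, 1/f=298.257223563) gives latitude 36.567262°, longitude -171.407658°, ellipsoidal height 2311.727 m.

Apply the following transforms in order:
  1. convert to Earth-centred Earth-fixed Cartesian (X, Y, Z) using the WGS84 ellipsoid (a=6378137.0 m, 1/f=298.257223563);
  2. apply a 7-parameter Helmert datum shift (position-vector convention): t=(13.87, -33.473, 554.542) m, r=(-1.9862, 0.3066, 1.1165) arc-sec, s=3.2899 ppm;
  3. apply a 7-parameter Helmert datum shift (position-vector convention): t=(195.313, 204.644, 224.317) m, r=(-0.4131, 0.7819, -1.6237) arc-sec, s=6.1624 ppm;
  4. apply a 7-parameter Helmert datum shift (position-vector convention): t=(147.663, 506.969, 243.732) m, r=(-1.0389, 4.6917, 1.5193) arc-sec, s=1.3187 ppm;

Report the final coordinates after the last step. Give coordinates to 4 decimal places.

X=-5072609.3549 m, Y=-765820.7817 m, Z=3781527.4179 m

start: φ=36.567262°, λ=-171.407658°, h=2311.727 m
→ ECEF (a=6378137.000, f=1/298.257223563): X=-5073021.2771, Y=-766528.7937, Z=3780309.1698
→ Helmert 7p (PV): X=-5073014.3284, Y=-766555.8465, Z=3780891.0707
→ Helmert 7p (PV): X=-5072841.9791, Y=-766308.4194, Z=3781159.4530
→ Helmert 7p (PV): X=-5072609.3549, Y=-765820.7817, Z=3781527.4179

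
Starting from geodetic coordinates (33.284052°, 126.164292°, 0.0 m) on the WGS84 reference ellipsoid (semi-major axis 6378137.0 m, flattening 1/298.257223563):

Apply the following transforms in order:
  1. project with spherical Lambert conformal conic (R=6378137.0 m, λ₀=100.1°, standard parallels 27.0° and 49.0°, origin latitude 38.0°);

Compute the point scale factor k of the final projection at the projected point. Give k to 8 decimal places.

0.98524301

start: φ=33.284052°, λ=126.164292°, h=0.000 m
→ into lcc (λ₀=100.1°): φ=33.28405200°, λ−λ₀=26.06429200°
scale k = 0.98524301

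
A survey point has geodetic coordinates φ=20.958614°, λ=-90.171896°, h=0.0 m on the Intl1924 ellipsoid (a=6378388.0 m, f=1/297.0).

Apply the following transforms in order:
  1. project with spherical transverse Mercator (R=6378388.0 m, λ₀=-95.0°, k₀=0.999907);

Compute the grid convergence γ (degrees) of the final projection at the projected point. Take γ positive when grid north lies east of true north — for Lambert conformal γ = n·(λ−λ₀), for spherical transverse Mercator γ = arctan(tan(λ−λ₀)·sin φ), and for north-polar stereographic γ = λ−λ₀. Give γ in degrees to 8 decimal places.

1.73055433

start: φ=20.958614°, λ=-90.171896°, h=0.000 m
→ into tm (λ₀=-95.0°): φ=20.95861400°, λ−λ₀=4.82810400°
convergence γ = 1.73055433°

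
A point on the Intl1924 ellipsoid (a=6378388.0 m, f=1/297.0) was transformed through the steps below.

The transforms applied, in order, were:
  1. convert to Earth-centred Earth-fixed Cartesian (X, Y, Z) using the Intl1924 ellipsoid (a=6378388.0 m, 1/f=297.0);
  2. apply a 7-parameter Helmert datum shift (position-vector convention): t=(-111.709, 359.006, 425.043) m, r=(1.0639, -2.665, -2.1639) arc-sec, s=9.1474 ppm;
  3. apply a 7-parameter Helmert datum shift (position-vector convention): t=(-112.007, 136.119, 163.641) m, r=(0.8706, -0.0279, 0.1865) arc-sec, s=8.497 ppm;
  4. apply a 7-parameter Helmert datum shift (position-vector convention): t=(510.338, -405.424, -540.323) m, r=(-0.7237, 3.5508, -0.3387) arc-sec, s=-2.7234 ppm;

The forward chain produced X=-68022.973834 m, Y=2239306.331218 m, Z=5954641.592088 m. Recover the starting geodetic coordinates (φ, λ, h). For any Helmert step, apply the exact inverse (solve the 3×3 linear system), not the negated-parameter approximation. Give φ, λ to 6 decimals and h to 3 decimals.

φ=69.509179°, λ=91.748574°, h=2412.162 m

start: X=-68022.9738, Y=2239306.3312, Z=5954641.5921 m
→ Helmert⁻¹: X=-68639.6937, Y=2239696.8477, Z=5955204.8101
→ Helmert⁻¹: X=-68524.2739, Y=2239566.8960, Z=5954981.1260
→ Helmert⁻¹: X=-68358.4968, Y=2239217.4030, Z=5954490.9483
→ geod (Bowring, a=6378388.000): φ=69.50917900°, λ=91.74857400°, h=2412.1620 m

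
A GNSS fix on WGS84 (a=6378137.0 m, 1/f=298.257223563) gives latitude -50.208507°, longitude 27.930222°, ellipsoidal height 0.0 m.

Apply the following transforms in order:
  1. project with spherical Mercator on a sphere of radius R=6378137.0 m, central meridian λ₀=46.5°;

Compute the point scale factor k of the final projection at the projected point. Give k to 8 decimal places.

start: φ=-50.208507°, λ=27.930222°, h=0.000 m
→ into merc (λ₀=46.5°): φ=-50.20850700°, λ−λ₀=-18.56977800°
scale k = 1.56251069

1.56251069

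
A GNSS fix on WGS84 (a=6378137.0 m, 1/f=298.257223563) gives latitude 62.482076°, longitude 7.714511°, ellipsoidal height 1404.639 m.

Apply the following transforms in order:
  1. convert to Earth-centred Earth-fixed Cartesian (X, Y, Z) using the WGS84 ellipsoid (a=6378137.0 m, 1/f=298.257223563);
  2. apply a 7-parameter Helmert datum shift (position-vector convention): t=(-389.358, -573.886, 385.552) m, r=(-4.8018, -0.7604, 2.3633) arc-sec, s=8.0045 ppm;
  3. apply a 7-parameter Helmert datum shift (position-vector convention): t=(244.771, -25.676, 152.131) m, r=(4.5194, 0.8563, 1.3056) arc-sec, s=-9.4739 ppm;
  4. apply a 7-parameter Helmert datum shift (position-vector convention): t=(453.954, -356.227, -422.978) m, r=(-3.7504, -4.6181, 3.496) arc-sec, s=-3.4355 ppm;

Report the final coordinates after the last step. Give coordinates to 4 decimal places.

X=2928713.4260 m, Y=395965.7189 m, Z=5634927.9560 m

start: φ=62.482076°, λ=7.714511°, h=1404.639 m
→ ECEF (a=6378137.000, f=1/298.257223563): X=2928555.7360, Y=396711.5548, Z=5634784.4459
→ Helmert 7p (PV): X=2928164.5013, Y=396305.5764, Z=5635216.6624
→ Helmert 7p (PV): X=2928402.4168, Y=396171.2100, Z=5635311.9331
→ Helmert 7p (PV): X=2928713.4260, Y=395965.7189, Z=5634927.9560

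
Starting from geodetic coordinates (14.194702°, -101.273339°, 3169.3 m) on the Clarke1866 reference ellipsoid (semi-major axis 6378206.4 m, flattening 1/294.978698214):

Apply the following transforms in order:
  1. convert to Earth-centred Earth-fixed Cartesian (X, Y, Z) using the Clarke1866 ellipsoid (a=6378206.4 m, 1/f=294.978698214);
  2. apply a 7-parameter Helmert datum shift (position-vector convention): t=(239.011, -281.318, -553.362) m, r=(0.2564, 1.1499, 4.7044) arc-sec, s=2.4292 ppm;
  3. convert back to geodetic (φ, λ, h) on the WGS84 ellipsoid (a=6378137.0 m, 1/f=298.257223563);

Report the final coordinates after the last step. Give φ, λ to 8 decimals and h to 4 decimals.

φ=14.18832165°, λ=-101.26927054°, h=3326.4656 m

start: φ=14.194702°, λ=-101.273339°, h=3169.300 m
→ ECEF (a=6378206.400, f=1/294.978698214): X=-1209651.6177, Y=-6068409.4233, Z=1554556.2634
→ Helmert 7p (PV): X=-1209268.4727, Y=-6068735.0044, Z=1554005.8780
→ geod (Bowring, a=6378137.000): φ=14.18832165°, λ=-101.26927054°, h=3326.4656 m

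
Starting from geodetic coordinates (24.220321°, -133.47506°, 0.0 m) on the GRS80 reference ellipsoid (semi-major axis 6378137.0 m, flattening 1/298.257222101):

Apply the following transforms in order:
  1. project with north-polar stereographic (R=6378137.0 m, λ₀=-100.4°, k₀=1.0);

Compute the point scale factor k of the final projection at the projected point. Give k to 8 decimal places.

1.41819178

start: φ=24.220321°, λ=-133.475060°, h=0.000 m
→ into stereo (λ₀=-100.4°): φ=24.22032100°, λ−λ₀=-33.07506000°
scale k = 1.41819178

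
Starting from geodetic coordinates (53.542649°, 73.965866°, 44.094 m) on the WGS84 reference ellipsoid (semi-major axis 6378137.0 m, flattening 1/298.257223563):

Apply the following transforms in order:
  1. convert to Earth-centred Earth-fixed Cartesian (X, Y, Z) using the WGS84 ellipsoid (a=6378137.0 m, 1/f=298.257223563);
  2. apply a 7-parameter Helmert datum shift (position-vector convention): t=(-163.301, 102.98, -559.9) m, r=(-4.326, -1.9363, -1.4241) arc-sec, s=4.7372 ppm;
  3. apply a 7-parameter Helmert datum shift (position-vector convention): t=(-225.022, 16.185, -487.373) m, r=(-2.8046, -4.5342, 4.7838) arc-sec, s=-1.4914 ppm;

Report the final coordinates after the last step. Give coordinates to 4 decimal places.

start: φ=53.542649°, λ=73.965866°, h=44.094 m
→ ECEF (a=6378137.000, f=1/298.257223563): X=1049129.2542, Y=3650539.0264, Z=5106694.9266
→ Helmert 7p (PV): X=1048948.1884, Y=3650759.1597, Z=5106092.5035
→ Helmert 7p (PV): X=1048524.6877, Y=3650863.6556, Z=5105570.9340

X=1048524.6877 m, Y=3650863.6556 m, Z=5105570.9340 m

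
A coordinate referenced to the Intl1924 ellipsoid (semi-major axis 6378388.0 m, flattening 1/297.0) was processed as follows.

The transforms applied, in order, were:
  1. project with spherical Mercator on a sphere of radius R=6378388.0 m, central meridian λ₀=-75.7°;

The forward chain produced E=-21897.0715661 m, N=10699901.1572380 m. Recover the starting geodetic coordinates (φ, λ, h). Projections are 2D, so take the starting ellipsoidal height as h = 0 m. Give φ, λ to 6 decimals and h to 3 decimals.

start: E=-21897.0716, N=10699901.1572 m
→ merc⁻¹: φ=68.83420900°, λ=-75.89669700°

φ=68.834209°, λ=-75.896697°, h=0.000 m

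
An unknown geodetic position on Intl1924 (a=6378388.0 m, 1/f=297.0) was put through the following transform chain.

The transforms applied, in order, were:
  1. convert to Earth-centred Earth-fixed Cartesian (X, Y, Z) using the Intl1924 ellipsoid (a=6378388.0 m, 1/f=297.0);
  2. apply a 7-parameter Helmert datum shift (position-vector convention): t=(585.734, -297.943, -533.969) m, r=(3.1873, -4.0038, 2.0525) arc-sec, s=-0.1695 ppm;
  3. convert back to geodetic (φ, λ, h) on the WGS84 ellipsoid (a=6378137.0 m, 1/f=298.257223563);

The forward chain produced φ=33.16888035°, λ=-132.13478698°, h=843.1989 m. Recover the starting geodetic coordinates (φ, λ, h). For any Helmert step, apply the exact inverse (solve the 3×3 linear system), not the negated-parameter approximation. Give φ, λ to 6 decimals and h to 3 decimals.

start: φ=33.168880°, λ=-132.134787°, h=843.199 m
→ ECEF (a=6378137.000, f=1/298.257223563): X=-3585808.2695, Y=-3963652.1816, Z=3470113.0695
→ Helmert⁻¹: X=-3586366.6779, Y=-3963265.5911, Z=3470778.4839
→ geod (Bowring, a=6378388.000): φ=33.17422100°, λ=-132.14200600°, h=1057.2120 m

φ=33.174221°, λ=-132.142006°, h=1057.212 m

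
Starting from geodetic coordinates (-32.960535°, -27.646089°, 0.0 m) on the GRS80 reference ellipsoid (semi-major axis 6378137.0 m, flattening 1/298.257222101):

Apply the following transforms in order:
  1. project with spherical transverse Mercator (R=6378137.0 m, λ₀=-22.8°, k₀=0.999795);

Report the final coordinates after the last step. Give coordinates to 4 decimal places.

start: φ=-32.960535°, λ=-27.646089°, h=0.000 m
→ tm (R=6378137.0, λ₀=-22.8°): E=-452762.1031, N=-3678830.1106

E=-452762.1031 m, N=-3678830.1106 m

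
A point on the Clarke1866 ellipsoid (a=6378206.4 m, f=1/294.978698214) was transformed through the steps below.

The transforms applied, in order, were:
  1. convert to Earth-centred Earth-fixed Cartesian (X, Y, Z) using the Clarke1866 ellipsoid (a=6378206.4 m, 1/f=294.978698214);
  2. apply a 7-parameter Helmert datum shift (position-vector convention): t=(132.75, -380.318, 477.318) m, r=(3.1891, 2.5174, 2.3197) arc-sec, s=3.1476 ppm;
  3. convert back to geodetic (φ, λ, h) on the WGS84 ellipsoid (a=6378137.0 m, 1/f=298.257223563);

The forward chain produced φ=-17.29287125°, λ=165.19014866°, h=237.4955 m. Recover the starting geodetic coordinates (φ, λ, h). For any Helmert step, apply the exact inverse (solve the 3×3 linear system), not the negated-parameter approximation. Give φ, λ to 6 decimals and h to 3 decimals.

φ=-17.298508°, λ=165.186575°, h=526.448 m

start: φ=-17.292871°, λ=165.190149°, h=237.495 m
→ ECEF (a=6378137.000, f=1/298.257223563): X=-5889484.9070, Y=1557152.3999, Z=-1883875.6976
→ Helmert⁻¹: X=-5889558.6031, Y=1557564.9150, Z=-1884443.0465
→ geod (Bowring, a=6378206.400): φ=-17.29850800°, λ=165.18657500°, h=526.4480 m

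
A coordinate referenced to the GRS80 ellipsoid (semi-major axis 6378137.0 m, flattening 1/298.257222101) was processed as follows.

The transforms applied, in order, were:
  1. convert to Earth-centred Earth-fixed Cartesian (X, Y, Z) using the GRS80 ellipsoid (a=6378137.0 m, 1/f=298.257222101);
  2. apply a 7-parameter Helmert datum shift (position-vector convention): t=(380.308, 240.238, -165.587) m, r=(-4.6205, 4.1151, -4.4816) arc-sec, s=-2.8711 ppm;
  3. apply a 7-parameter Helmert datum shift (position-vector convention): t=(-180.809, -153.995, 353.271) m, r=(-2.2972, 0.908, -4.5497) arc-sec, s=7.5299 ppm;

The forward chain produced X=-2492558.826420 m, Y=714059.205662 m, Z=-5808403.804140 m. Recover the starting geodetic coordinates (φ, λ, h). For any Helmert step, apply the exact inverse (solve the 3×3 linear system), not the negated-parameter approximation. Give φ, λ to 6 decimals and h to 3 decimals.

start: X=-2492558.8264, Y=714059.2057, Z=-5808403.8041 m
→ Helmert⁻¹: X=-2492349.4335, Y=714217.5401, Z=-5808716.3534
→ Helmert⁻¹: X=-2492636.5281, Y=714055.3108, Z=-5808601.1774
→ geod (Bowring, a=6378137.000): φ=-66.08744500°, λ=164.01479900°, h=759.6020 m

φ=-66.087445°, λ=164.014799°, h=759.602 m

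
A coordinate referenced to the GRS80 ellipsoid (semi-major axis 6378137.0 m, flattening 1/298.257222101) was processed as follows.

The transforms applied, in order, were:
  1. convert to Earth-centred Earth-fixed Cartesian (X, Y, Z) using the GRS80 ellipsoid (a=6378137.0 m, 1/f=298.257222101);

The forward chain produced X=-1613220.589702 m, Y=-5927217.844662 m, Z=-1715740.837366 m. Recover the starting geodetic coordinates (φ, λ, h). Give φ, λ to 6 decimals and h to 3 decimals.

φ=-15.705439°, λ=-105.225483°, h=1360.936 m

start: X=-1613220.5897, Y=-5927217.8447, Z=-1715740.8374 m
→ geod (Bowring, a=6378137.000): φ=-15.70543900°, λ=-105.22548300°, h=1360.9360 m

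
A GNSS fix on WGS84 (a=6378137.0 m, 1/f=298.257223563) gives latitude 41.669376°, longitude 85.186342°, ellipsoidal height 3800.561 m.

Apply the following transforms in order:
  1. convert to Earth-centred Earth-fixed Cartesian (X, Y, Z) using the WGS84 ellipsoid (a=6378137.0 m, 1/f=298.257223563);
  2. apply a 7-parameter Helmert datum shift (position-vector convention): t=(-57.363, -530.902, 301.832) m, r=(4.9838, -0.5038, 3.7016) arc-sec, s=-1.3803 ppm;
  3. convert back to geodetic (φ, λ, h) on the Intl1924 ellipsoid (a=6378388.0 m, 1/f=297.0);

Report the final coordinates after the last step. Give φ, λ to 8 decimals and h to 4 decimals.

φ=41.67680755°, λ=85.18754229°, h=3383.5342 m

start: φ=41.669376°, λ=85.186342°, h=3800.561 m
→ ECEF (a=6378137.000, f=1/298.257223563): X=400639.8258, Y=4757491.5732, Z=4220769.7379
→ Helmert 7p (PV): X=400486.2235, Y=4756859.3116, Z=4221181.6735
→ geod (Bowring, a=6378388.000): φ=41.67680755°, λ=85.18754229°, h=3383.5342 m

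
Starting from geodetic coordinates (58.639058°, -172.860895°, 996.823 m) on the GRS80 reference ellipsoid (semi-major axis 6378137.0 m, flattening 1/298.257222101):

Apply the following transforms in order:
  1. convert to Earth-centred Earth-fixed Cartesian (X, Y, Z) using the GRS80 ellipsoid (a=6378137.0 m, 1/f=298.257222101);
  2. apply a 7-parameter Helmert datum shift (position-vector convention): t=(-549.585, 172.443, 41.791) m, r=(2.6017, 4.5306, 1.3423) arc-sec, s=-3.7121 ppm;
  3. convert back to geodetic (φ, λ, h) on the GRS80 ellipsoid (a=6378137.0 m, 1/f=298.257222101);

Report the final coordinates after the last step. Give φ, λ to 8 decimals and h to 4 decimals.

φ=58.63639379°, λ=-172.86321995°, h=1281.9281 m

start: φ=58.639058°, λ=-172.860895°, h=996.823 m
→ ECEF (a=6378137.000, f=1/298.257222101): X=-3302207.8243, Y=-413600.6817, Z=5423971.3363
→ Helmert 7p (PV): X=-3302623.3227, Y=-413516.6074, Z=5424060.3087
→ geod (Bowring, a=6378137.000): φ=58.63639379°, λ=-172.86321995°, h=1281.9281 m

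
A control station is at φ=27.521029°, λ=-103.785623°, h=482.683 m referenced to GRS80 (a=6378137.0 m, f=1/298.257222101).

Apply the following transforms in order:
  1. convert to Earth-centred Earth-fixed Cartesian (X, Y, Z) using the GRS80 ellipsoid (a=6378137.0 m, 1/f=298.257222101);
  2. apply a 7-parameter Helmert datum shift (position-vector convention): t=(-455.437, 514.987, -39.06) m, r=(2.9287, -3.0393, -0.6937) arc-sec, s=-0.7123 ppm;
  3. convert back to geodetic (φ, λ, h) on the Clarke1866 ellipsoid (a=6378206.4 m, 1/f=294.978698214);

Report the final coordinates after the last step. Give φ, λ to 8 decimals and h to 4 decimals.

start: φ=27.521029°, λ=-103.785623°, h=482.683 m
→ ECEF (a=6378137.000, f=1/298.257222101): X=-1348927.4303, Y=-5497803.7102, Z=2929760.0902
→ Helmert 7p (PV): X=-1349443.5662, Y=-5497321.8693, Z=2929621.0052
→ geod (Bowring, a=6378206.400): φ=27.52311052°, λ=-103.79185902°, h=93.7776 m

φ=27.52311052°, λ=-103.79185902°, h=93.7776 m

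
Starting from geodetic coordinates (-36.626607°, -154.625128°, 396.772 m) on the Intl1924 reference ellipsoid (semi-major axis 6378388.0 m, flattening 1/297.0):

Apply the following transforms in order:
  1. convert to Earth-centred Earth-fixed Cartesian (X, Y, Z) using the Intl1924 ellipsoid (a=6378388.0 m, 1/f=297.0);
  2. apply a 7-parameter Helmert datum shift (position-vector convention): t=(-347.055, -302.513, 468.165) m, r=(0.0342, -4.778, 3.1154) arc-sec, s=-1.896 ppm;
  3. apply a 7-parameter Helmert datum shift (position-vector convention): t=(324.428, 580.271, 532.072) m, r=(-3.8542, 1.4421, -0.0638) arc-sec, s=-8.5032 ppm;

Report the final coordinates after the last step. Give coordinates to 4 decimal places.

X=-4630770.7114 m, Y=-2196257.8578 m, Z=-3783510.6729 m

start: φ=-36.626607°, λ=-154.625128°, h=396.772 m
→ ECEF (a=6378388.000, f=1/297.0): X=-4630889.9480, Y=-2196419.8668, Z=-3784516.0532
→ Helmert 7p (PV): X=-4631107.3825, Y=-2196787.5322, Z=-3784148.3485
→ Helmert 7p (PV): X=-4630770.7114, Y=-2196257.8578, Z=-3783510.6729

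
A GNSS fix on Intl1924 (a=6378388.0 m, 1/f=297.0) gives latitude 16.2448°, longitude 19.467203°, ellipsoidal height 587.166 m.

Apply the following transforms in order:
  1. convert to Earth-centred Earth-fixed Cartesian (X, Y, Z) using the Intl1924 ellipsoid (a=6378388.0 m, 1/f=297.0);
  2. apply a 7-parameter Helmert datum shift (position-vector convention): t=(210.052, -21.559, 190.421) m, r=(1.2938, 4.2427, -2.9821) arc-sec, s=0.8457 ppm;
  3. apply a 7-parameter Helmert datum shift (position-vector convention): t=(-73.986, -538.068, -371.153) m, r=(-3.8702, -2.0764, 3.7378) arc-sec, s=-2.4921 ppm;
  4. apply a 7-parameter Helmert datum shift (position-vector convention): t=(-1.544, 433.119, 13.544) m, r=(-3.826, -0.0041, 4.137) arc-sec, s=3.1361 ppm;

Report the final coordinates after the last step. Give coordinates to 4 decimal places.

start: φ=16.244800°, λ=19.467203°, h=587.166 m
→ ECEF (a=6378388.000, f=1/297.0): X=5775704.2423, Y=2041564.2066, Z=1772937.6168
→ Helmert 7p (PV): X=5775985.1630, Y=2041449.7503, Z=1773023.5413
→ Helmert 7p (PV): X=5775841.9405, Y=2041044.5309, Z=1772667.8104
→ Helmert 7p (PV): X=5775817.5380, Y=2041632.7770, Z=1772649.1690

X=5775817.5380 m, Y=2041632.7770 m, Z=1772649.1690 m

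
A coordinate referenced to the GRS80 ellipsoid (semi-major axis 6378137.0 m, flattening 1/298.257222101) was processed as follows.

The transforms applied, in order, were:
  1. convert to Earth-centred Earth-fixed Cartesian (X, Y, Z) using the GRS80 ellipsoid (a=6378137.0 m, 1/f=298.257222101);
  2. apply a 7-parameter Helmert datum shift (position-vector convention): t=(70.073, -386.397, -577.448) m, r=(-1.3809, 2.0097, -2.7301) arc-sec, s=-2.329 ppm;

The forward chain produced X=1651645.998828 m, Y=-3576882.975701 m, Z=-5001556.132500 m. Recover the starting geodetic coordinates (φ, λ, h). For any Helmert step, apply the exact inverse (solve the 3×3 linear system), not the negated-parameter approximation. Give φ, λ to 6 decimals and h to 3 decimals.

start: X=1651645.9988, Y=-3576882.9757, Z=-5001556.1325 m
→ Helmert⁻¹: X=1651675.8361, Y=-3576449.5663, Z=-5000998.1826
→ geod (Bowring, a=6378137.000): φ=-51.95844200°, λ=-65.21156400°, h=1324.3330 m

φ=-51.958442°, λ=-65.211564°, h=1324.333 m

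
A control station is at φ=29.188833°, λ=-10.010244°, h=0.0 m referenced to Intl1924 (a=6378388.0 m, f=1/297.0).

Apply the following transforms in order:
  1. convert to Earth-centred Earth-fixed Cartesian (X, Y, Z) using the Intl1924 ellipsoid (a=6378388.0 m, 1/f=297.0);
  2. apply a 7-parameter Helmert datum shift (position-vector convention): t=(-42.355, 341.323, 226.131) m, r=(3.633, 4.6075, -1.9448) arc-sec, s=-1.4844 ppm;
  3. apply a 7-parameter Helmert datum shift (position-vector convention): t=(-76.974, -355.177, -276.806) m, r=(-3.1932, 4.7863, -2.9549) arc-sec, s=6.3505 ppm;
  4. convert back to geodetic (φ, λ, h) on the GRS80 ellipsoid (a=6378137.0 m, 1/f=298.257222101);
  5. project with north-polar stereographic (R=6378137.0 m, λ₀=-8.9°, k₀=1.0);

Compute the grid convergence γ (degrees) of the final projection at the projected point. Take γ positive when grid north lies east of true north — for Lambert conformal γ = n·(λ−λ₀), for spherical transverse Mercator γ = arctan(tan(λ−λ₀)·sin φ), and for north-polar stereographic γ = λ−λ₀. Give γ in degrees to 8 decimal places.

-1.11177358

start: φ=29.188833°, λ=-10.010244°, h=0.000 m
→ ECEF (a=6378388.000, f=1/297.0): X=5488061.2237, Y=-968705.0236, Z=3092234.0495
→ Helmert 7p (PV): X=5488070.6622, Y=-968468.4719, Z=3092315.9374
→ Helmert 7p (PV): X=5488086.4226, Y=-968860.5478, Z=3091946.4127
→ geod (Bowring, a=6378137.000): φ=29.18563866°, λ=-10.01177358°, h=134.3237 m
→ into stereo (λ₀=-8.9°): φ=29.18563866°, λ−λ₀=-1.11177358°
convergence γ = -1.11177358°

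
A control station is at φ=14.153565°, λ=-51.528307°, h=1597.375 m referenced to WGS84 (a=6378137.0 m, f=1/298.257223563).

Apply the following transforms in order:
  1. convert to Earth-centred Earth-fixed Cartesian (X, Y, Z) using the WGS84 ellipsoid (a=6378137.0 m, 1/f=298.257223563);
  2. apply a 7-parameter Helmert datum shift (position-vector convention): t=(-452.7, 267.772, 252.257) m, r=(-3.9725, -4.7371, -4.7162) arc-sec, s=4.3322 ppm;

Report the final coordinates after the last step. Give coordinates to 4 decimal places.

X=3848714.7705 m, Y=-4843951.5987 m, Z=1550293.3061 m

start: φ=14.153565°, λ=-51.528307°, h=1597.375 m
→ ECEF (a=6378137.000, f=1/298.257223563): X=3849297.1495, Y=-4844140.2203, Z=1549852.6363
→ Helmert 7p (PV): X=3848714.7705, Y=-4843951.5987, Z=1550293.3061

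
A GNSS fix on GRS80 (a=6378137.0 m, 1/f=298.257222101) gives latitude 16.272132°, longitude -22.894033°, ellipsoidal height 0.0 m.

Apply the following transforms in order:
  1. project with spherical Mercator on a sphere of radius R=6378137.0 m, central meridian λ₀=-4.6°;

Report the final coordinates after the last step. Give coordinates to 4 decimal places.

E=-2036482.4381 m, N=1836258.7751 m

start: φ=16.272132°, λ=-22.894033°, h=0.000 m
→ merc (R=6378137.0, λ₀=-4.6°): E=-2036482.4381, N=1836258.7751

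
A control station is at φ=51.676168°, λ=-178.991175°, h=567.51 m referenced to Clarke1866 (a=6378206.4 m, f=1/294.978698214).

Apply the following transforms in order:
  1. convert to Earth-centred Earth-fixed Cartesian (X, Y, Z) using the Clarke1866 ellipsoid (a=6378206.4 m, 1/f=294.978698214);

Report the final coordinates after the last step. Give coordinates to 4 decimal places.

X=-3963161.9977 m, Y=-69787.8649 m, Z=4980781.6560 m

start: φ=51.676168°, λ=-178.991175°, h=567.510 m
→ ECEF (a=6378206.400, f=1/294.978698214): X=-3963161.9977, Y=-69787.8649, Z=4980781.6560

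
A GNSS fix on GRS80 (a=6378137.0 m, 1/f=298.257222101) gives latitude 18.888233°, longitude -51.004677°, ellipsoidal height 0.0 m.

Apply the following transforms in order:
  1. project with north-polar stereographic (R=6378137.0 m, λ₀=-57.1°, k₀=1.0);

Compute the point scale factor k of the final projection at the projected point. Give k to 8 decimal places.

1.51088999

start: φ=18.888233°, λ=-51.004677°, h=0.000 m
→ into stereo (λ₀=-57.1°): φ=18.88823300°, λ−λ₀=6.09532300°
scale k = 1.51088999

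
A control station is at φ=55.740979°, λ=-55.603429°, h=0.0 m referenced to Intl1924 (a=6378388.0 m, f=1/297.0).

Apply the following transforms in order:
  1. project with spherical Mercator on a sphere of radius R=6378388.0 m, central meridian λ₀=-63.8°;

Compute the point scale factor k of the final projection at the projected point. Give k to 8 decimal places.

start: φ=55.740979°, λ=-55.603429°, h=0.000 m
→ into merc (λ₀=-63.8°): φ=55.74097900°, λ−λ₀=8.19657100°
scale k = 1.77640382

1.77640382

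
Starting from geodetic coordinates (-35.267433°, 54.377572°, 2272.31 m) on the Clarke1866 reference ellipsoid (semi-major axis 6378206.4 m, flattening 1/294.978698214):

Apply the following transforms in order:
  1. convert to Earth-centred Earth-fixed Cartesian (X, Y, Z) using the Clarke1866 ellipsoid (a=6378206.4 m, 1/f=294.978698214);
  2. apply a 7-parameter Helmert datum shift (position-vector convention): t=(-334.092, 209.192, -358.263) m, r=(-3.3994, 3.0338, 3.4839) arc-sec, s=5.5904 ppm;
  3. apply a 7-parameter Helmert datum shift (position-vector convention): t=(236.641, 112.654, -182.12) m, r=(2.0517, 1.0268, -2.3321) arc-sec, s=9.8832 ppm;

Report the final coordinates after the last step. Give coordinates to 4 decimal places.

start: φ=-35.267433°, λ=54.377572°, h=2272.310 m
→ ECEF (a=6378206.400, f=1/294.978698214): X=3037622.4940, Y=4239399.2113, Z=-3663254.6582
→ Helmert 7p (PV): X=3037179.8974, Y=4239623.0367, Z=-3663747.9476
→ Helmert 7p (PV): X=3037476.2520, Y=4239779.6954, Z=-3663939.2250

X=3037476.2520 m, Y=4239779.6954 m, Z=-3663939.2250 m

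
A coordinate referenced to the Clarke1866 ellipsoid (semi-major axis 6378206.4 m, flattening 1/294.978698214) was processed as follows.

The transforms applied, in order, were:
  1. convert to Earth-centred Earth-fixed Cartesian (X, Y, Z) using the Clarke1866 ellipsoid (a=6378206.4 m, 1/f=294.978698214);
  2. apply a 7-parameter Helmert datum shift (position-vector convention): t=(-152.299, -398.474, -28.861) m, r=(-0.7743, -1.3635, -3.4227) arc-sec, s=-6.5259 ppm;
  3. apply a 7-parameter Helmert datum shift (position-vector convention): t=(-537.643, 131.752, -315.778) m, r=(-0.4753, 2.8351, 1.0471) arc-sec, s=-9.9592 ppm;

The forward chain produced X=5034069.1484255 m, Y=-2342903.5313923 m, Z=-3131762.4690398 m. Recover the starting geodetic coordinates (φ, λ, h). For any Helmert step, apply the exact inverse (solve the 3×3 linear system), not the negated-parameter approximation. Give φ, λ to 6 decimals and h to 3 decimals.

φ=-29.585413°, λ=-24.951282°, h=2284.601 m

start: X=5034069.1484, Y=-2342903.5314, Z=-3131762.4690 m
→ Helmert⁻¹: X=5034688.0791, Y=-2343076.9611, Z=-3131414.0757
→ Helmert⁻¹: X=5034891.4074, Y=-2342598.4726, Z=-3131447.7267
→ geod (Bowring, a=6378206.400): φ=-29.58541300°, λ=-24.95128200°, h=2284.6010 m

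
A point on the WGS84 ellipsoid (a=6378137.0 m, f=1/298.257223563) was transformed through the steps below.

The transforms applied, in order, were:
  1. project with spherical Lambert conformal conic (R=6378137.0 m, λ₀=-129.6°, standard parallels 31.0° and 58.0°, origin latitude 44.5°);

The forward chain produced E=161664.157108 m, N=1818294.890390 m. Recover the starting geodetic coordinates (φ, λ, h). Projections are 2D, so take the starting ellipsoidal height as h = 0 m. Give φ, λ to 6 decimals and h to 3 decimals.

start: E=161664.1571, N=1818294.8904 m
→ lcc⁻¹: φ=61.04315000°, λ=-126.64786600°

φ=61.043150°, λ=-126.647866°, h=0.000 m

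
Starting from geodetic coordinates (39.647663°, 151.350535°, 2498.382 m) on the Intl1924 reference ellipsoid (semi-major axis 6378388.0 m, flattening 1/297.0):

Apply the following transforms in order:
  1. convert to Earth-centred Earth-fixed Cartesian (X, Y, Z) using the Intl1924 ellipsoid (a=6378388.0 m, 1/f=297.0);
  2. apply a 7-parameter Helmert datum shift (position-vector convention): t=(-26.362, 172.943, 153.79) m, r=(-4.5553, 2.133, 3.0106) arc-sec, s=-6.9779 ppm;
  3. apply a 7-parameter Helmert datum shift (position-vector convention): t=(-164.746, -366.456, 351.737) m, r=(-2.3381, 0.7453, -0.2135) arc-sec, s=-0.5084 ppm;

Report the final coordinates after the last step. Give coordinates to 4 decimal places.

X=-4317694.0534 m, Y=2358713.4141 m, Z=4050058.6023 m

start: φ=39.647663°, λ=151.350535°, h=2498.382 m
→ ECEF (a=6378388.000, f=1/297.0): X=-4317559.7905, Y=2358847.7960, Z=4049601.9781
→ Helmert 7p (PV): X=-4317548.5771, Y=2359030.6951, Z=4049720.0641
→ Helmert 7p (PV): X=-4317694.0534, Y=2358713.4141, Z=4050058.6023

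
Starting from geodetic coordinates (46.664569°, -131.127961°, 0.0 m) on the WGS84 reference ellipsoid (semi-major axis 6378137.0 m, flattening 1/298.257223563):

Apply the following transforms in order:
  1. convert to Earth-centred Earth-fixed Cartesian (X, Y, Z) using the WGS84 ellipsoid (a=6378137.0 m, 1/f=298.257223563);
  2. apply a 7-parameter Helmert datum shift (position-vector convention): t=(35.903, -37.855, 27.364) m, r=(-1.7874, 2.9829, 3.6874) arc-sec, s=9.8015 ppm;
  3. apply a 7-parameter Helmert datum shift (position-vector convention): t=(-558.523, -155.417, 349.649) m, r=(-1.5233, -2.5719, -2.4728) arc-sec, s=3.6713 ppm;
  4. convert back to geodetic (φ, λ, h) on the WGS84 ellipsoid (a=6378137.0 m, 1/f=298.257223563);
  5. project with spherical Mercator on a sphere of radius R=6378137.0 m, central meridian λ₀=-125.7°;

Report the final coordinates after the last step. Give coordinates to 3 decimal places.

start: φ=46.664569°, λ=-131.127961°, h=0.000 m
→ ECEF (a=6378137.000, f=1/298.257223563): X=-2884126.7772, Y=-3302881.4180, Z=4616254.0361
→ Helmert 7p (PV): X=-2883993.3381, Y=-3302963.2034, Z=4616396.9772
→ Helmert 7p (PV): X=-2884659.6084, Y=-3303062.0788, Z=4616752.0069
→ geod (Bowring, a=6378137.000): φ=46.66445967°, λ=-131.13165222°, h=696.1066 m
→ merc (R=6378137.0, λ₀=-125.7°): E=-604648.7590, N=5887476.2999

E=-604648.759 m, N=5887476.300 m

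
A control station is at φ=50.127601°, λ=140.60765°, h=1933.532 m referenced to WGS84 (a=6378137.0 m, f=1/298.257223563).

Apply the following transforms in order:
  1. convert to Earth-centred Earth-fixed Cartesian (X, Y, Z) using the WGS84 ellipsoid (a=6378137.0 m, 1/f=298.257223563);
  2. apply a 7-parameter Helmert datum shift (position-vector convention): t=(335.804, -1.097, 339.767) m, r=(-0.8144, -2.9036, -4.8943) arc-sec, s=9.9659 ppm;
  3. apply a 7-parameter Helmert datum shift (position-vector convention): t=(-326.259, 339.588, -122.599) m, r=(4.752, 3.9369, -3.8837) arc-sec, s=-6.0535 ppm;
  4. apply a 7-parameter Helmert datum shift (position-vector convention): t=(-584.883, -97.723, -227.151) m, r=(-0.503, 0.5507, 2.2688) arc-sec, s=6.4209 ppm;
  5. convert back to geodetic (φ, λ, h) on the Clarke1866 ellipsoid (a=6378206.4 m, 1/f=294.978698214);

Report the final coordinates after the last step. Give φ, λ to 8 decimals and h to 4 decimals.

start: φ=50.127601°, λ=140.607650°, h=1933.532 m
→ ECEF (a=6378137.000, f=1/298.257223563): X=-3167180.2042, Y=2600843.0336, Z=4873384.0056
→ Helmert 7p (PV): X=-3166882.8536, Y=2600962.2506, Z=4873717.4862
→ Helmert 7p (PV): X=-3167047.9471, Y=2601233.4399, Z=4873685.7504
→ Helmert 7p (PV): X=-3167668.7655, Y=2601129.4682, Z=4873492.0050
→ geod (Bowring, a=6378206.400): φ=50.12647049°, λ=140.60888981°, h=2445.5484 m

φ=50.12647049°, λ=140.60888981°, h=2445.5484 m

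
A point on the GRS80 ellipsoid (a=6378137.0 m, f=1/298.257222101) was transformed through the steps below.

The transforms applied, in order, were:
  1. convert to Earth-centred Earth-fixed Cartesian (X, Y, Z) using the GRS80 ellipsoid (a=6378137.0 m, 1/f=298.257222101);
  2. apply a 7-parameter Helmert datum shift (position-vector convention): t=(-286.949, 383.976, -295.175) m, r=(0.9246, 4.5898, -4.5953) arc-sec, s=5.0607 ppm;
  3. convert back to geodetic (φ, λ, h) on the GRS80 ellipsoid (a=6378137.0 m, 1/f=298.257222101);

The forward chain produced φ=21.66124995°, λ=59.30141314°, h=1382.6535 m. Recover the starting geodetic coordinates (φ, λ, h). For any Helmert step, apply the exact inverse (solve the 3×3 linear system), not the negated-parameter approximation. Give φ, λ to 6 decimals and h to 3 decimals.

start: φ=21.661250°, λ=59.301413°, h=1382.654 m
→ ECEF (a=6378137.000, f=1/298.257222101): X=3028271.1403, Y=5100476.4282, Z=2340104.0777
→ Helmert⁻¹: X=3028377.0593, Y=5100144.6017, Z=2340431.9343
→ geod (Bowring, a=6378137.000): φ=21.66477200°, λ=59.29889700°, h=1288.7670 m

φ=21.664772°, λ=59.298897°, h=1288.767 m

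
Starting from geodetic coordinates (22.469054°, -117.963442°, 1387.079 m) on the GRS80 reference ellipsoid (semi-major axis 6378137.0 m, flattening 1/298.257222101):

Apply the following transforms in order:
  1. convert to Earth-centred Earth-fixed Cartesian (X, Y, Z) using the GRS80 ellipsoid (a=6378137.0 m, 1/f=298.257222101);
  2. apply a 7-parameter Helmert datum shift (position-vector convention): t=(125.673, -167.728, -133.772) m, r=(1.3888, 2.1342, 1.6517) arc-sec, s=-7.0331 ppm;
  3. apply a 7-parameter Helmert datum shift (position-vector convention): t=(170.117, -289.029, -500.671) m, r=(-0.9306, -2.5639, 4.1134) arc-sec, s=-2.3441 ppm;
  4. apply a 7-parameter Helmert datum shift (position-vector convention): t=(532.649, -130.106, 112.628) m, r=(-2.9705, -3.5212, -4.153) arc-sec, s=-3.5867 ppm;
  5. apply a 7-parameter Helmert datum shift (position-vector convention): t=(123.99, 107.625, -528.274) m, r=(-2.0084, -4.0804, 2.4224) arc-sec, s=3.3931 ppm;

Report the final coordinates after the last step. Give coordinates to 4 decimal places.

start: φ=22.469054°, λ=-117.963442°, h=1387.079 m
→ ECEF (a=6378137.000, f=1/298.257222101): X=-2765673.0122, Y=-5209490.5368, Z=2423020.7358
→ Helmert 7p (PV): X=-2765461.1018, Y=-5209660.0867, Z=2422863.4626
→ Helmert 7p (PV): X=-2765210.7262, Y=-5209981.1221, Z=2422346.2415
→ Helmert 7p (PV): X=-2764814.4106, Y=-5210001.9811, Z=2422478.0065
→ Helmert 7p (PV): X=-2764686.5372, Y=-5209920.9168, Z=2421953.9875

X=-2764686.5372 m, Y=-5209920.9168 m, Z=2421953.9875 m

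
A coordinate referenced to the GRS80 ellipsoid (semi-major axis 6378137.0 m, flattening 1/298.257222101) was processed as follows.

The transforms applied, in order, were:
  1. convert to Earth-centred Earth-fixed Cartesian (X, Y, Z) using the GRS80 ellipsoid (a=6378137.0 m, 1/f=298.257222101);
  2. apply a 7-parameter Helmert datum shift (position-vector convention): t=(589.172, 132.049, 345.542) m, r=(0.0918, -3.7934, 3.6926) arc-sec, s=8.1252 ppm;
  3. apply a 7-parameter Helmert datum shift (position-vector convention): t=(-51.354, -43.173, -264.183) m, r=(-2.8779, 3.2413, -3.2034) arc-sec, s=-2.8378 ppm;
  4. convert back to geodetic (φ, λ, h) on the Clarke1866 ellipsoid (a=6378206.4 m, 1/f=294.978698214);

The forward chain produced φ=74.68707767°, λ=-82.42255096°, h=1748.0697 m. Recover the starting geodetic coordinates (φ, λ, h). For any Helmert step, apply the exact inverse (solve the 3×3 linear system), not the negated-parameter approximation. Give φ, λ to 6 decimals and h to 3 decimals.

start: φ=74.687078°, λ=-82.422551°, h=1748.070 m
→ ECEF (a=6378206.400, f=1/294.978698214): X=222882.2008, Y=-1675454.3919, Z=6131141.1543
→ Helmert⁻¹: X=222863.8583, Y=-1675498.0603, Z=6131402.8619
→ Helmert⁻¹: X=222355.6378, Y=-1675617.7466, Z=6131004.1606
→ geod (Bowring, a=6378137.000): φ=74.68486500°, λ=-82.44097400°, h=1488.5250 m

φ=74.684865°, λ=-82.440974°, h=1488.525 m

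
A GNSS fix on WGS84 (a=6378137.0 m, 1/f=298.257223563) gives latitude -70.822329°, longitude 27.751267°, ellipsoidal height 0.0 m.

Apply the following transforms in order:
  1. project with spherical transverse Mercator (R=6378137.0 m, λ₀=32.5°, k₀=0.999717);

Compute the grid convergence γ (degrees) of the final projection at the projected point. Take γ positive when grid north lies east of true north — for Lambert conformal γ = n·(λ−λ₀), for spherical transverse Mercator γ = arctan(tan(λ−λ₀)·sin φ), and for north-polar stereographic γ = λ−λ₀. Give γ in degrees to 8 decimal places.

4.48630673

start: φ=-70.822329°, λ=27.751267°, h=0.000 m
→ into tm (λ₀=32.5°): φ=-70.82232900°, λ−λ₀=-4.74873300°
convergence γ = 4.48630673°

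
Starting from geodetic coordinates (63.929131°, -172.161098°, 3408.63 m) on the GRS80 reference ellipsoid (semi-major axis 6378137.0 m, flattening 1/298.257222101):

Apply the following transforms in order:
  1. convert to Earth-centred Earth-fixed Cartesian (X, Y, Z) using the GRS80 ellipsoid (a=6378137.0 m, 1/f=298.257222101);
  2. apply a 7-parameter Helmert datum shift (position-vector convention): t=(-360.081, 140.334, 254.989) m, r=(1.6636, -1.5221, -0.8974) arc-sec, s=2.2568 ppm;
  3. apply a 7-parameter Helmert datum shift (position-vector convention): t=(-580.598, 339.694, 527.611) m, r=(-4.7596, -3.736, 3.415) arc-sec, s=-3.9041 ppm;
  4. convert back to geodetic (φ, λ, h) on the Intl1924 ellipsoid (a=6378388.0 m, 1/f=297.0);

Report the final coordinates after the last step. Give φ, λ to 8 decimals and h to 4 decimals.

start: φ=63.929131°, λ=-172.161098°, h=3408.630 m
→ ECEF (a=6378137.000, f=1/298.257222101): X=-2785900.3748, Y=-383548.0915, Z=5709309.1094
→ Helmert 7p (PV): X=-2786310.5428, Y=-383442.5502, Z=5709553.3315
→ Helmert 7p (PV): X=-2786977.3291, Y=-383015.7417, Z=5710017.0326
→ geod (Bowring, a=6378388.000): φ=63.92456126°, λ=-172.17483061°, h=4304.2222 m

φ=63.92456126°, λ=-172.17483061°, h=4304.2222 m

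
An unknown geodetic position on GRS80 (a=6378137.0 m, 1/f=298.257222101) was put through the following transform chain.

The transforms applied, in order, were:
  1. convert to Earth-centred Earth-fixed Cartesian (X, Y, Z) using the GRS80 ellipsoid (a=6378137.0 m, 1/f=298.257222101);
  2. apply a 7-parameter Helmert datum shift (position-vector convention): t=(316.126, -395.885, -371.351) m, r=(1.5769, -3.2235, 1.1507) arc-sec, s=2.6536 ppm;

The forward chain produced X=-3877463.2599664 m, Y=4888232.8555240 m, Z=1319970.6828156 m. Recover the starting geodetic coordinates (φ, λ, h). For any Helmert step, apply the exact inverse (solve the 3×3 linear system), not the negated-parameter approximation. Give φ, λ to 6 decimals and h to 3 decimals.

φ=12.025830°, λ=128.421782°, h=789.163 m

start: X=-3877463.2600, Y=4888232.8555, Z=1319970.6828 m
→ Helmert⁻¹: X=-3877721.1888, Y=4888647.4951, Z=1320361.7572
→ geod (Bowring, a=6378137.000): φ=12.02583000°, λ=128.42178200°, h=789.1630 m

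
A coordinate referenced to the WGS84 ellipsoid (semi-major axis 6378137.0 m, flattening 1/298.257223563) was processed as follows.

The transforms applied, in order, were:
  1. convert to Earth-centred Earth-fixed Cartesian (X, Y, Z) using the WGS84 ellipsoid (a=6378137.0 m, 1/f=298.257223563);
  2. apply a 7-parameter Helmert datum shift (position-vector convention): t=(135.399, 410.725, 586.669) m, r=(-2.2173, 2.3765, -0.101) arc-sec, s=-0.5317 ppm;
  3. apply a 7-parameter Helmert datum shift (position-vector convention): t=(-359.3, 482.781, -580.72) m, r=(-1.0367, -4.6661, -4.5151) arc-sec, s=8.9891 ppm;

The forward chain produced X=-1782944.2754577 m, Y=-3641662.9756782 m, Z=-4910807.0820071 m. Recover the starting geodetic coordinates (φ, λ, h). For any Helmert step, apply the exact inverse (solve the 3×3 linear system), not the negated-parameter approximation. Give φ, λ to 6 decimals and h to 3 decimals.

φ=-50.638983°, λ=-116.077692°, h=3410.689 m

start: X=-1782944.2755, Y=-3641662.9757, Z=-4910807.0820 m
→ Helmert⁻¹: X=-1782600.3034, Y=-3642127.3594, Z=-4910160.2037
→ Helmert⁻¹: X=-1782678.2863, Y=-3642488.1039, Z=-4910809.1789
→ geod (Bowring, a=6378137.000): φ=-50.63898300°, λ=-116.07769200°, h=3410.6890 m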